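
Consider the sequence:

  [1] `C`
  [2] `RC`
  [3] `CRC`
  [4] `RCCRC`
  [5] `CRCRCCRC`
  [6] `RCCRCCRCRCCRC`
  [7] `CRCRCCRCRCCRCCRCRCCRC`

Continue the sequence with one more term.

From term 3 onward, concatenate the second-to-last term with the last: C·RC = CRC, RC·CRC = RCCRC, …
The next term joins RCCRCCRCRCCRC and CRCRCCRCRCCRCCRCRCCRC.

RCCRCCRCRCCRCCRCRCCRCRCCRCCRCRCCRC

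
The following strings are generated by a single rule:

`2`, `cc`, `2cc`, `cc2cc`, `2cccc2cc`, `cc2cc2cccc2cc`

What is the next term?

From term 3 onward, concatenate the second-to-last term with the last: 2·cc = 2cc, cc·2cc = cc2cc, …
Continuing: 2cccc2cc · cc2cc2cccc2cc gives term 7.

2cccc2cccc2cc2cccc2cc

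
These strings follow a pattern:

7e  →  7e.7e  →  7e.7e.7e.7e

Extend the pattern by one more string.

7e.7e.7e.7e.7e.7e.7e.7e

s(k+1) = s(k)·.·s(k) — each term doubles the last with '.' between the halves.
One more doubling of 7e.7e.7e.7e gives the answer.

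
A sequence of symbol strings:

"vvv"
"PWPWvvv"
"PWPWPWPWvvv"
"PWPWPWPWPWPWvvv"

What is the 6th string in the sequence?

The strings grow by a fixed prefix PWPW each time.
From PWPWPWPWPWPWvvv, 2 further steps: PWPWPWPWPWPWvvv → PWPWPWPWPWPWPWPWvvv → (answer).

PWPWPWPWPWPWPWPWPWPWvvv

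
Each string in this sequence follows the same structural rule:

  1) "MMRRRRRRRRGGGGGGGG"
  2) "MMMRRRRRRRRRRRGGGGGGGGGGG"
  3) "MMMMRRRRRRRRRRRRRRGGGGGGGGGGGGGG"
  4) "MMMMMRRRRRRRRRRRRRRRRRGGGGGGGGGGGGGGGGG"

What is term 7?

MMMMMMMMRRRRRRRRRRRRRRRRRRRRRRRRRRGGGGGGGGGGGGGGGGGGGGGGGGGG

Reading off run lengths: M runs 2, 3, 4, 5; R runs 8, 11, 14, 17; G runs 8, 11, 14, 17 — each is linear in n, where the shown terms are n = 2, 3, 4, 5.
For term 7, n = 8, so the run lengths are 8, 26, 26.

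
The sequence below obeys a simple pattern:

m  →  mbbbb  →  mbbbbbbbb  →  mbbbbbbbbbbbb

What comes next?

Every step adds bbbb to the end: s(k+1) = s(k)·bbbb.
Applying this once more to mbbbbbbbbbbbb:

mbbbbbbbbbbbbbbbb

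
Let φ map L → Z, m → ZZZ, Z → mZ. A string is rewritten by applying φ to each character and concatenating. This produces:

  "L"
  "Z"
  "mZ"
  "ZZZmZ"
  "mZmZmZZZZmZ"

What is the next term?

Rewriting each symbol of mZmZmZZZZmZ: m→ZZZ, Z→mZ, m→ZZZ, Z→mZ, m→ZZZ, Z→mZ, Z→mZ, Z→mZ, Z→mZ, m→ZZZ, Z→mZ, which concatenates to ZZZ mZ ZZZ mZ ZZZ mZ mZ mZ mZ ZZZ mZ.

ZZZmZZZZmZZZZmZmZmZmZZZZmZ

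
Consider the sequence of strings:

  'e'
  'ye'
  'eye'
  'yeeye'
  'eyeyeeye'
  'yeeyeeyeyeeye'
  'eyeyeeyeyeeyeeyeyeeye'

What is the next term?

Each term (from the third on) is the two preceding terms concatenated in order: term 3 = e·ye = eye.
The next term joins yeeyeeyeyeeye and eyeyeeyeyeeyeeyeyeeye.

yeeyeeyeyeeyeeyeyeeyeyeeyeeyeyeeye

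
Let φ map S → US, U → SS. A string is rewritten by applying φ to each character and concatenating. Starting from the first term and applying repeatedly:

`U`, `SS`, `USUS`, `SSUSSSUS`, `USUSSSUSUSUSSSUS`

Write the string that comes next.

SSUSSSUSUSUSSSUSSSUSSSUSUSUSSSUS

Replace each of the 16 characters of USUSSSUSUSUSSSUS in place — SS US SS US US US SS US SS US SS US US US SS US — and concatenate.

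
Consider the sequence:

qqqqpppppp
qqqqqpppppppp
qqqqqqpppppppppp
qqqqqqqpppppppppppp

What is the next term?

The n-th term is n+1 q's then 2n p's, where the shown terms are n = 3, 4, 5, 6.
At n = 7 the blocks have lengths 8, 14.

qqqqqqqqpppppppppppppp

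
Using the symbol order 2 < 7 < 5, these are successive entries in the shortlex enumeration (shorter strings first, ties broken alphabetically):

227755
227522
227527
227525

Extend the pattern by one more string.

Treat 227525 as a base-3 numeral over the given alphabet and add one, carrying through any trailing 5's.

227572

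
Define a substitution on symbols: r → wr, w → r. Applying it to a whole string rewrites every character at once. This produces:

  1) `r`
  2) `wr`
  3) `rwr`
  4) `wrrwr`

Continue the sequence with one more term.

rwrwrrwr

Apply φ to wrrwr symbol by symbol: w→r, r→wr, r→wr, w→r, r→wr; joined: r wr wr r wr.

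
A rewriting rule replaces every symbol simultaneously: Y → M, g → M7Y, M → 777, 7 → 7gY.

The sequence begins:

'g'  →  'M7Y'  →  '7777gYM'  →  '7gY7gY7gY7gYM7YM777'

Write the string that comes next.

7gYM7YM7gYM7YM7gYM7YM7gYM7YM7777gYM7777gY7gY7gY

Applying the rule to each of the 19 symbols of 7gY7gY7gY7gYM7YM777 gives the pieces 7gY M7Y M 7gY M7Y M 7gY M7Y M 7gY M7Y M 777 7gY M 777 7gY 7gY 7gY, which concatenate to the answer.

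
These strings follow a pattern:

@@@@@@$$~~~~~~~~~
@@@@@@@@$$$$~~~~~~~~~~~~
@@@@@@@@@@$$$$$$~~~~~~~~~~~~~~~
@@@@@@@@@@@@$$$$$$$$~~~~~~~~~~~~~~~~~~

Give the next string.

@@@@@@@@@@@@@@$$$$$$$$$$~~~~~~~~~~~~~~~~~~~~~

Each string has the form @^{2n+2} $^{2n-2} ~^{3n+3}, where the shown terms are n = 2, 3, 4, 5.
At n = 6 the blocks have lengths 14, 10, 21.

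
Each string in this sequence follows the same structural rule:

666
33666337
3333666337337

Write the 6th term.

s(k+1) = 33·s(k)·337, so each term gains 33 as a prefix and 337 as a suffix.
From 3333666337337, 3 further steps: 3333666337337 → 333333666337337337 → 33333333666337337337337 → (answer).

3333333333666337337337337337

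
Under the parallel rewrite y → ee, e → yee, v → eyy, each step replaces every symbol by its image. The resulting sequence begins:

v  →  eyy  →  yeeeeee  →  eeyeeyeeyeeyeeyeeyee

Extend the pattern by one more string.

Replace each of the 20 characters of eeyeeyeeyeeyeeyeeyee in place — yee yee ee yee yee ee yee yee ee yee yee ee yee yee ee yee yee ee yee yee — and concatenate.

yeeyeeeeyeeyeeeeyeeyeeeeyeeyeeeeyeeyeeeeyeeyeeeeyeeyee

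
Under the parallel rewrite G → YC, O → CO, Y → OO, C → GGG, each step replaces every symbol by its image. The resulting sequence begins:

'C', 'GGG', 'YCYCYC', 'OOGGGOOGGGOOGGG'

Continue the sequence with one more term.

COCOYCYCYCCOCOYCYCYCCOCOYCYCYC

φ(OOGGGOOGGGOOGGG) expands symbol-by-symbol to CO CO YC YC YC CO CO YC YC YC CO CO YC YC YC; joining the 15 pieces gives the next term.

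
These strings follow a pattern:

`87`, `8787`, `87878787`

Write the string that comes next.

s(k+1) = s(k)·s(k) — each term doubles the last.
One more doubling of 87878787 gives the answer.

8787878787878787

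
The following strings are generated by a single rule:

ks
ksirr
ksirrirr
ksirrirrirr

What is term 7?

ksirrirrirrirrirrirr

The strings grow by a fixed suffix irr each time.
From ksirrirrirr, 3 further steps: ksirrirrirr → ksirrirrirrirr → ksirrirrirrirrirr → (answer).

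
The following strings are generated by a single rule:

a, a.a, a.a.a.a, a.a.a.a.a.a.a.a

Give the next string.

a.a.a.a.a.a.a.a.a.a.a.a.a.a.a.a

Each string is two copies of the previous one joined by '.'.
So the next term is two copies of a.a.a.a.a.a.a.a with '.' between the halves.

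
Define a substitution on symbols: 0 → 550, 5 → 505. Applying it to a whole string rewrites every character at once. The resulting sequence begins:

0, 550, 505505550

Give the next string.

505550505505550505505505550

Expanding 505505550: 5→505, 0→550, 5→505, 5→505, 0→550, 5→505, 5→505, 5→505, 0→550. Concatenated: 505 550 505 505 550 505 505 505 550.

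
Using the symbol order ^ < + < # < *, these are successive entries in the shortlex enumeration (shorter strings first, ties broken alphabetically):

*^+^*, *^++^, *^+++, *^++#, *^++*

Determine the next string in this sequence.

*^+#^

Treat *^++* as a base-4 numeral over the given alphabet and add one, carrying through any trailing *'s.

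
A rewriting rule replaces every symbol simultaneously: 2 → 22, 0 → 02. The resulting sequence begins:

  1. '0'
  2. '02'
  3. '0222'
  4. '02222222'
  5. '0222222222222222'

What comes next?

02222222222222222222222222222222

Replace each of the 16 characters of 0222222222222222 in place — 02 22 22 22 22 22 22 22 22 22 22 22 22 22 22 22 — and concatenate.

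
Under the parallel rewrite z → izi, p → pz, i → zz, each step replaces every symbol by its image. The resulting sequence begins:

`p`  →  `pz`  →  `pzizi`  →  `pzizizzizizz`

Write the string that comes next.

Expanding pzizizzizizz: p→pz, z→izi, i→zz, z→izi, i→zz, z→izi, z→izi, i→zz, z→izi, i→zz, z→izi, z→izi. Concatenated: pz izi zz izi zz izi izi zz izi zz izi izi.

pzizizzizizziziizizzizizziziizi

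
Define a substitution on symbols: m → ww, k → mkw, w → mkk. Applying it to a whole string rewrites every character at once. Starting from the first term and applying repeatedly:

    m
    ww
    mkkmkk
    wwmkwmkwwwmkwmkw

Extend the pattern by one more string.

Applying the rule to each of the 16 symbols of wwmkwmkwwwmkwmkw gives the pieces mkk mkk ww mkw mkk ww mkw mkk mkk mkk ww mkw mkk ww mkw mkk, which concatenate to the answer.

mkkmkkwwmkwmkkwwmkwmkkmkkmkkwwmkwmkkwwmkwmkk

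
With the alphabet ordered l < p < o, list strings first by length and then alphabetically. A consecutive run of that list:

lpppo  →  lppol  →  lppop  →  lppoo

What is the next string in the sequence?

lpoll

Treat lppoo as a base-3 numeral over the given alphabet and add one, carrying through any trailing o's.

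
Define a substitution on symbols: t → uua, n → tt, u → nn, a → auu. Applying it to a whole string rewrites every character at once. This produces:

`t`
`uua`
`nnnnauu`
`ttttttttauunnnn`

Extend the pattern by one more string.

uuauuauuauuauuauuauuauuaauunnnntttttttt

Applying the rule to each of the 15 symbols of ttttttttauunnnn gives the pieces uua uua uua uua uua uua uua uua auu nn nn tt tt tt tt, which concatenate to the answer.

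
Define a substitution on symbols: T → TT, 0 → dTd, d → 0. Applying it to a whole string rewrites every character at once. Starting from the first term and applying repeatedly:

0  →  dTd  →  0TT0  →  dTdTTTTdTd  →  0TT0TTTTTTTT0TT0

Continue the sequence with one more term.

dTdTTTTdTdTTTTTTTTTTTTTTTTdTdTTTTdTd

Applying the rule to each of the 16 symbols of 0TT0TTTTTTTT0TT0 gives the pieces dTd TT TT dTd TT TT TT TT TT TT TT TT dTd TT TT dTd, which concatenate to the answer.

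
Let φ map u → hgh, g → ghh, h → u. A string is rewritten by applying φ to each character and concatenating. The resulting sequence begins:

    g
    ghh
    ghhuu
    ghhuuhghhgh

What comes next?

Expanding ghhuuhghhgh: g→ghh, h→u, h→u, u→hgh, u→hgh, h→u, g→ghh, h→u, h→u, g→ghh, h→u. Concatenated: ghh u u hgh hgh u ghh u u ghh u.

ghhuuhghhghughhuughhu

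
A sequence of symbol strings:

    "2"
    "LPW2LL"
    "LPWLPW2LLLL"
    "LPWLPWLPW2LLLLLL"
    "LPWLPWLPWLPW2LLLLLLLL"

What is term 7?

LPWLPWLPWLPWLPWLPW2LLLLLLLLLLLL

Each term wraps the previous one in LPW on the left and LL on the right.
From LPWLPWLPWLPW2LLLLLLLL, 2 further steps: LPWLPWLPWLPW2LLLLLLLL → LPWLPWLPWLPWLPW2LLLLLLLLLL → (answer).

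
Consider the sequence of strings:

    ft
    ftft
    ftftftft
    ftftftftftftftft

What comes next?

s(k+1) = s(k)·s(k) — each term doubles the last.
One more doubling of ftftftftftftftft gives the answer.

ftftftftftftftftftftftftftftftft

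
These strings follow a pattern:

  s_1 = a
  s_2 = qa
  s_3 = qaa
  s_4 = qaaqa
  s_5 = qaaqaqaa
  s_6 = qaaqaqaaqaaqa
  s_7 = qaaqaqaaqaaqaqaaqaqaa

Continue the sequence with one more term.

qaaqaqaaqaaqaqaaqaqaaqaaqaqaaqaaqa

This is a Fibonacci-style word recurrence s(k) = s(k−1)·s(k−2): e.g. qa·a = qaa.
Continuing: qaaqaqaaqaaqaqaaqaqaa · qaaqaqaaqaaqa gives term 8.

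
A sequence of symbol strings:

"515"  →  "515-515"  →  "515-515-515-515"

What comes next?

s(k+1) = s(k)·-·s(k) — each term doubles the last with '-' between the halves.
Doubling 515-515-515-515 with '-' between the halves:

515-515-515-515-515-515-515-515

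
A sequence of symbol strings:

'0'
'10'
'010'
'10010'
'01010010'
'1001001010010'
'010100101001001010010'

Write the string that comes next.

1001001010010010100101001001010010

This is a Fibonacci-style word recurrence s(k) = s(k−2)·s(k−1): e.g. 0·10 = 010.
The next term joins 1001001010010 and 010100101001001010010.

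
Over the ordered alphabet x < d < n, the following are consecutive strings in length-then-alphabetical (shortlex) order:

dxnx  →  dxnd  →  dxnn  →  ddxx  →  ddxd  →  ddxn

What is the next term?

dddx

The successor of ddxn increments the rightmost position that isn't already n and resets every position after it to x.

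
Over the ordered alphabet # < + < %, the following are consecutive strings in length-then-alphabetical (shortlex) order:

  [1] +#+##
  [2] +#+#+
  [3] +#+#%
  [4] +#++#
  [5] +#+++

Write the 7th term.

+#+%#

Continuing the enumeration 2 steps past +#+++: +#+++ → +#++% → (answer).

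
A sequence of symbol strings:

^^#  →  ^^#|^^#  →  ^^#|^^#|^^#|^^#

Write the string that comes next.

^^#|^^#|^^#|^^#|^^#|^^#|^^#|^^#

s(k+1) = s(k)·|·s(k) — each term doubles the last with '|' between the halves.
So the next term is two copies of ^^#|^^#|^^#|^^# with '|' between the halves.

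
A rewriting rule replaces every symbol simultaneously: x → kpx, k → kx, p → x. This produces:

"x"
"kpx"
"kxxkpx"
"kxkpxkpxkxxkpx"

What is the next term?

kxkpxkxxkpxkxxkpxkxkpxkpxkxxkpx

Applying the rule to each of the 14 symbols of kxkpxkpxkxxkpx gives the pieces kx kpx kx x kpx kx x kpx kx kpx kpx kx x kpx, which concatenate to the answer.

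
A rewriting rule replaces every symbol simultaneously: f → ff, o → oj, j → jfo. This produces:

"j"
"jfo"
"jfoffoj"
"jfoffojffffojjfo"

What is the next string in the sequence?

Rewriting the 16 symbols of jfoffojffffojjfo one by one yields jfo ff oj ff ff oj jfo ff ff ff ff oj jfo jfo ff oj; concatenated:

jfoffojffffojjfoffffffffojjfojfoffoj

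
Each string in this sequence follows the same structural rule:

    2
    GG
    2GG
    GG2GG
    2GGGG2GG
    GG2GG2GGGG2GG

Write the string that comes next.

Each term (from the third on) is the two preceding terms concatenated in order: term 3 = 2·GG = 2GG.
So term 7 is 2GGGG2GG·GG2GG2GGGG2GG.

2GGGG2GGGG2GG2GGGG2GG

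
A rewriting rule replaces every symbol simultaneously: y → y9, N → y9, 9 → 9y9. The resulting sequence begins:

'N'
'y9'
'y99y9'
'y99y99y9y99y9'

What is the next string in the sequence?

y99y99y9y99y99y9y99y9y99y99y9y99y9

Applying the rule to each of the 13 symbols of y99y99y9y99y9 gives the pieces y9 9y9 9y9 y9 9y9 9y9 y9 9y9 y9 9y9 9y9 y9 9y9, which concatenate to the answer.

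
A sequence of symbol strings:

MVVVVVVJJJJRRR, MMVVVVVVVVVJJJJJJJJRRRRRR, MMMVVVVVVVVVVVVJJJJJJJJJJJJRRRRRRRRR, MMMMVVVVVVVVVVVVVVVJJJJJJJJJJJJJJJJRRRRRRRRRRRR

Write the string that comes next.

MMMMMVVVVVVVVVVVVVVVVVVJJJJJJJJJJJJJJJJJJJJRRRRRRRRRRRRRRR

Term n consists of n M's, followed by 3n+3 V's, followed by 4n J's, followed by 3n R's (n = 1, 2, …).
For the next term, n = 5, so the run lengths are 5, 18, 20, 15.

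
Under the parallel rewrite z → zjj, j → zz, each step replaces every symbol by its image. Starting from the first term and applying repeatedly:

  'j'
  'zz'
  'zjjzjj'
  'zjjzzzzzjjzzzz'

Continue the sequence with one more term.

Rewriting the 14 symbols of zjjzzzzzjjzzzz one by one yields zjj zz zz zjj zjj zjj zjj zjj zz zz zjj zjj zjj zjj; concatenated:

zjjzzzzzjjzjjzjjzjjzjjzzzzzjjzjjzjjzjj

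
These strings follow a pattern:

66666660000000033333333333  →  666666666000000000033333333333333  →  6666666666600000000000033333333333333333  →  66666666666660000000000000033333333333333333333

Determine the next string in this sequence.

666666666666666000000000000000033333333333333333333333

Reading off run lengths: 6 runs 7, 9, 11, 13; 0 runs 8, 10, 12, 14; 3 runs 11, 14, 17, 20 — each is linear in n, where the shown terms are n = 3, 4, 5, 6.
At n = 7 the blocks have lengths 15, 16, 23.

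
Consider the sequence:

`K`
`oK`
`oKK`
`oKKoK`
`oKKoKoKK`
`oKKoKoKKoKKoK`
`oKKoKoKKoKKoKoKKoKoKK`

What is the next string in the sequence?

From term 3 onward, concatenate the last term with the second-to-last: oK·K = oKK, oKK·oK = oKKoK, …
The next term joins oKKoKoKKoKKoKoKKoKoKK and oKKoKoKKoKKoK.

oKKoKoKKoKKoKoKKoKoKKoKKoKoKKoKKoK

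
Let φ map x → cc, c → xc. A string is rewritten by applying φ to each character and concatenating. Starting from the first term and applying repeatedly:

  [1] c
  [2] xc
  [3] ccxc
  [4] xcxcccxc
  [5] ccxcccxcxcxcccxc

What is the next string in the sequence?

Rewriting the 16 symbols of ccxcccxcxcxcccxc one by one yields xc xc cc xc xc xc cc xc cc xc cc xc xc xc cc xc; concatenated:

xcxcccxcxcxcccxcccxcccxcxcxcccxc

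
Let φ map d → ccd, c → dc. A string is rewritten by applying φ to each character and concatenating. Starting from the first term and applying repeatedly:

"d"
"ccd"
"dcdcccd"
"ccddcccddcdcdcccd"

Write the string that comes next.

φ(ccddcccddcdcdcccd) expands symbol-by-symbol to dc dc ccd ccd dc dc dc ccd ccd dc ccd dc ccd dc dc dc ccd; joining the 17 pieces gives the next term.

dcdcccdccddcdcdcccdccddcccddcccddcdcdcccd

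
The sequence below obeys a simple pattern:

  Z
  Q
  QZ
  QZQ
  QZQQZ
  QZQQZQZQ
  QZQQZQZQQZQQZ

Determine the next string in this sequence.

From term 3 onward, concatenate the last term with the second-to-last: Q·Z = QZ, QZ·Q = QZQ, …
So term 8 is QZQQZQZQQZQQZ·QZQQZQZQ.

QZQQZQZQQZQQZQZQQZQZQ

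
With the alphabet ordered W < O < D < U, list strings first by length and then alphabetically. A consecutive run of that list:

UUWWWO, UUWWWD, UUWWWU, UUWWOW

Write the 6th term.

Advancing 2 positions from UUWWOW through UUWWOW → UUWWOO reaches term 6.

UUWWOD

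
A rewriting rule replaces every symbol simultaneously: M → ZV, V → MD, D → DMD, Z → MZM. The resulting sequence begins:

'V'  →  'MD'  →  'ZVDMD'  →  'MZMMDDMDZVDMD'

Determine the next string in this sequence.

ZVMZMZVZVDMDDMDZVDMDMZMMDDMDZVDMD

φ(MZMMDDMDZVDMD) expands symbol-by-symbol to ZV MZM ZV ZV DMD DMD ZV DMD MZM MD DMD ZV DMD; joining the 13 pieces gives the next term.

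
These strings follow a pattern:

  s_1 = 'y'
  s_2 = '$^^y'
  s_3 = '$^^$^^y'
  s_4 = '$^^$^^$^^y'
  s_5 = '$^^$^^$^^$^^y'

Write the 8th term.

The strings grow by a fixed prefix $^^ each time.
From $^^$^^$^^$^^y, 3 further steps: $^^$^^$^^$^^y → $^^$^^$^^$^^$^^y → $^^$^^$^^$^^$^^$^^y → (answer).

$^^$^^$^^$^^$^^$^^$^^y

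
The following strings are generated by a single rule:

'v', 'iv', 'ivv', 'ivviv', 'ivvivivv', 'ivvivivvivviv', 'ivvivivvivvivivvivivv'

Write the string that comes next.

ivvivivvivvivivvivivvivvivivvivviv

This is a Fibonacci-style word recurrence s(k) = s(k−1)·s(k−2): e.g. iv·v = ivv.
So term 8 is ivvivivvivvivivvivivv·ivvivivvivviv.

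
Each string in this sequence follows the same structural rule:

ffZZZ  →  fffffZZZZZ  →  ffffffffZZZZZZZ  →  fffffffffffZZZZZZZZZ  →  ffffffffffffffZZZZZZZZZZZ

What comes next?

Each string has the form f^{3n-1} Z^{2n+1} (n = 1, 2, …).
For the next term, n = 6, so the run lengths are 17, 13.

fffffffffffffffffZZZZZZZZZZZZZ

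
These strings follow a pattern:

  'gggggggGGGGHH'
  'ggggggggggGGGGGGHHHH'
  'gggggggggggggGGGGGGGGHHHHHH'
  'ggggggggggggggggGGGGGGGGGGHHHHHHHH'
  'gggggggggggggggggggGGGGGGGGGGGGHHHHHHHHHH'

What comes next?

ggggggggggggggggggggggGGGGGGGGGGGGGGHHHHHHHHHHHH

Term n consists of 3n+1 g's, followed by 2n G's, followed by 2n-2 H's, where the shown terms are n = 2, 3, 4, 5, 6.
At n = 7 the blocks have lengths 22, 14, 12.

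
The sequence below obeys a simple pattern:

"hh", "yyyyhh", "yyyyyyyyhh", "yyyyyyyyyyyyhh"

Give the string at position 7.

yyyyyyyyyyyyyyyyyyyyyyyyhh

Every step adds yyyy at the front: s(k+1) = yyyy·s(k).
From yyyyyyyyyyyyhh, 3 further steps: yyyyyyyyyyyyhh → yyyyyyyyyyyyyyyyhh → yyyyyyyyyyyyyyyyyyyyhh → (answer).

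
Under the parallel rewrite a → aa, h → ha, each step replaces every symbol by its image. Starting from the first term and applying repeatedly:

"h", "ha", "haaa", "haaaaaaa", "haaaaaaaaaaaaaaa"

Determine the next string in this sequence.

Replace each of the 16 characters of haaaaaaaaaaaaaaa in place — ha aa aa aa aa aa aa aa aa aa aa aa aa aa aa aa — and concatenate.

haaaaaaaaaaaaaaaaaaaaaaaaaaaaaaa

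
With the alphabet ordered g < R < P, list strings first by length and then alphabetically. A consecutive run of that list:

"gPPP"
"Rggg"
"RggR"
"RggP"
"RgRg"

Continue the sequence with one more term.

Treat RgRg as a base-3 numeral over the given alphabet and add one, carrying through any trailing P's.

RgRR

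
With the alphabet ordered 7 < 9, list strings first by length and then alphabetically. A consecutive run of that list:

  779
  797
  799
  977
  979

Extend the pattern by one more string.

The successor of 979 increments the rightmost position that isn't already 9 and resets every position after it to 7.

997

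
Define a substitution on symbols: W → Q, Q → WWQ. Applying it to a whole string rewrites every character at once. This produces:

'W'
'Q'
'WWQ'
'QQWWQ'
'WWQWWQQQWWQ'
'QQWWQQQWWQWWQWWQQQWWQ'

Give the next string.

Rewriting the 21 symbols of QQWWQQQWWQWWQWWQQQWWQ one by one yields WWQ WWQ Q Q WWQ WWQ WWQ Q Q WWQ Q Q WWQ Q Q WWQ WWQ WWQ Q Q WWQ; concatenated:

WWQWWQQQWWQWWQWWQQQWWQQQWWQQQWWQWWQWWQQQWWQ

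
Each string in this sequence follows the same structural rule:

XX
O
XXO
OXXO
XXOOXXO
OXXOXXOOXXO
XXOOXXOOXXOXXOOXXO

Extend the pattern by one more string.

OXXOXXOOXXOXXOOXXOOXXOXXOOXXO

This is a Fibonacci-style word recurrence s(k) = s(k−2)·s(k−1): e.g. XX·O = XXO.
Continuing: OXXOXXOOXXO · XXOOXXOOXXOXXOOXXO gives term 8.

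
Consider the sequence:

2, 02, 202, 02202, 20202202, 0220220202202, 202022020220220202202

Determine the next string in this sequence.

0220220202202202022020220220202202

Each term (from the third on) is the two preceding terms concatenated in order: term 3 = 2·02 = 202.
The next term joins 0220220202202 and 202022020220220202202.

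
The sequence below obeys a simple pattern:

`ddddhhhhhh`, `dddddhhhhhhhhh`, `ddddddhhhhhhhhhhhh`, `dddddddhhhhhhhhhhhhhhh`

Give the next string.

Each string has the form d^{n+2} h^{3n}, where the shown terms are n = 2, 3, 4, 5.
For the next term, n = 6, so the run lengths are 8, 18.

ddddddddhhhhhhhhhhhhhhhhhh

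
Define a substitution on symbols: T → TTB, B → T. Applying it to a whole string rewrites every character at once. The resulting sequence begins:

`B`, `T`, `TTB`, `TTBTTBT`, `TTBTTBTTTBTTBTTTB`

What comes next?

Rewriting the 17 symbols of TTBTTBTTTBTTBTTTB one by one yields TTB TTB T TTB TTB T TTB TTB TTB T TTB TTB T TTB TTB TTB T; concatenated:

TTBTTBTTTBTTBTTTBTTBTTBTTTBTTBTTTBTTBTTBT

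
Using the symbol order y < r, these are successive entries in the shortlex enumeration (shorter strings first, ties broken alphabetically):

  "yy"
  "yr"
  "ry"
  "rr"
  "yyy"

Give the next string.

yyr

The successor of yyy increments the rightmost position that isn't already r and resets every position after it to y.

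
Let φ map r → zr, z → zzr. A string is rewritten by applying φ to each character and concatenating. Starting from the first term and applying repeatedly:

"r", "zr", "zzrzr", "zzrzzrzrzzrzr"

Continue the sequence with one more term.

φ(zzrzzrzrzzrzr) expands symbol-by-symbol to zzr zzr zr zzr zzr zr zzr zr zzr zzr zr zzr zr; joining the 13 pieces gives the next term.

zzrzzrzrzzrzzrzrzzrzrzzrzzrzrzzrzr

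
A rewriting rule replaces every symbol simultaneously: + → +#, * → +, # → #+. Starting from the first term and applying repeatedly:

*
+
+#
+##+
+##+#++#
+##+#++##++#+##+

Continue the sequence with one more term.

Applying the rule to each of the 16 symbols of +##+#++##++#+##+ gives the pieces +# #+ #+ +# #+ +# +# #+ #+ +# +# #+ +# #+ #+ +#, which concatenate to the answer.

+##+#++##++#+##+#++#+##++##+#++#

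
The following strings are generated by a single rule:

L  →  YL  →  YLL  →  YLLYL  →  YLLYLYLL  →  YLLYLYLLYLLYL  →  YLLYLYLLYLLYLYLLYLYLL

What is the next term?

YLLYLYLLYLLYLYLLYLYLLYLLYLYLLYLLYL

This is a Fibonacci-style word recurrence s(k) = s(k−1)·s(k−2): e.g. YL·L = YLL.
Continuing: YLLYLYLLYLLYLYLLYLYLL · YLLYLYLLYLLYL gives term 8.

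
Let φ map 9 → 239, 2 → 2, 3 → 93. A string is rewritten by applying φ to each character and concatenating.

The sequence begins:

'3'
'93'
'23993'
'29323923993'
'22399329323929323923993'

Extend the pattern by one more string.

Rewriting the 23 symbols of 22399329323929323923993 one by one yields 2 2 93 239 239 93 2 239 93 2 93 239 2 239 93 2 93 239 2 93 239 239 93; concatenated:

22932392399322399329323922399329323929323923993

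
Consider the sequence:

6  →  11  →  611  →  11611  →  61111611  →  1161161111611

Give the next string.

From term 3 onward, concatenate the second-to-last term with the last: 6·11 = 611, 11·611 = 11611, …
So term 7 is 61111611·1161161111611.

611116111161161111611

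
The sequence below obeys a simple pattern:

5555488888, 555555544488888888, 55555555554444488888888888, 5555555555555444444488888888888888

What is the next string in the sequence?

555555555555555544444444488888888888888888

Term n consists of 3n+1 5's, followed by 2n-1 4's, followed by 3n+2 8's (n = 1, 2, …).
At n = 5 the blocks have lengths 16, 9, 17.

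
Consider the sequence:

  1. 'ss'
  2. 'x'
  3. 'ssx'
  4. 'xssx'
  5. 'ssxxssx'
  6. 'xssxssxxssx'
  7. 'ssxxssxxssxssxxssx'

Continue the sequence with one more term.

Each term (from the third on) is the two preceding terms concatenated in order: term 3 = ss·x = ssx.
Continuing: xssxssxxssx · ssxxssxxssxssxxssx gives term 8.

xssxssxxssxssxxssxxssxssxxssx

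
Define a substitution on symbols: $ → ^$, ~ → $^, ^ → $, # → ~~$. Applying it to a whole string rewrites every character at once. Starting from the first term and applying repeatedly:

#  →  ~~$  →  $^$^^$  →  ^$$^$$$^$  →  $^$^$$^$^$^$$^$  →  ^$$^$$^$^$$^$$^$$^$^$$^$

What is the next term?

$^$^$$^$^$$^$$^$^$$^$^$$^$^$$^$$^$^$$^$

Applying the rule to each of the 24 symbols of ^$$^$$^$^$$^$$^$$^$^$$^$ gives the pieces $ ^$ ^$ $ ^$ ^$ $ ^$ $ ^$ ^$ $ ^$ ^$ $ ^$ ^$ $ ^$ $ ^$ ^$ $ ^$, which concatenate to the answer.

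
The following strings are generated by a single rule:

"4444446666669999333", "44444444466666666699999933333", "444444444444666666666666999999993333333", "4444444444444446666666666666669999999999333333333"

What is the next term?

44444444444444444466666666666666666699999999999933333333333

Reading off run lengths: 4 runs 6, 9, 12, 15; 6 runs 6, 9, 12, 15; 9 runs 4, 6, 8, 10; 3 runs 3, 5, 7, 9 — each is linear in n, where the shown terms are n = 2, 3, 4, 5.
Setting n = 6 gives 18, 18, 12, 11 characters in each block.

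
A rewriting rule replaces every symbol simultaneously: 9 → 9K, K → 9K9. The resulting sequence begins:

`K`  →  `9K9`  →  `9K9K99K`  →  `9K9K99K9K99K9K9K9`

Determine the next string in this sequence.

Applying the rule to each of the 17 symbols of 9K9K99K9K99K9K9K9 gives the pieces 9K 9K9 9K 9K9 9K 9K 9K9 9K 9K9 9K 9K 9K9 9K 9K9 9K 9K9 9K, which concatenate to the answer.

9K9K99K9K99K9K9K99K9K99K9K9K99K9K99K9K99K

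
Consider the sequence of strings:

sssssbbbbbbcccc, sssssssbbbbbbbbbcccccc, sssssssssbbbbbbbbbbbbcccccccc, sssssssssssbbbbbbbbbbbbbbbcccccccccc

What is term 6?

The n-th term is 2n+1 s's then 3n b's then 2n c's, where the shown terms are n = 2, 3, 4, 5.
For term 6, n = 7, so the run lengths are 15, 21, 14.

sssssssssssssssbbbbbbbbbbbbbbbbbbbbbcccccccccccccc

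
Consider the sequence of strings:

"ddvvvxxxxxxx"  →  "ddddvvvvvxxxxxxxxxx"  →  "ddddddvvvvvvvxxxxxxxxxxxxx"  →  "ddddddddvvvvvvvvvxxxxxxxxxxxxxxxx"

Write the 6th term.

ddddddddddddvvvvvvvvvvvvvxxxxxxxxxxxxxxxxxxxxxx

Each string has the form d^{2n-2} v^{2n-1} x^{3n+1}, where the shown terms are n = 2, 3, 4, 5.
For term 6, n = 7, so the run lengths are 12, 13, 22.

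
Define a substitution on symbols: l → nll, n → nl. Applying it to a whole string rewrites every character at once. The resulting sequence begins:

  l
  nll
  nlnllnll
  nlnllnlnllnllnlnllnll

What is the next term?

nlnllnlnllnllnlnllnlnllnllnlnllnllnlnllnlnllnllnlnllnll

Replace each of the 21 characters of nlnllnlnllnllnlnllnll in place — nl nll nl nll nll nl nll nl nll nll nl nll nll nl nll nl nll nll nl nll nll — and concatenate.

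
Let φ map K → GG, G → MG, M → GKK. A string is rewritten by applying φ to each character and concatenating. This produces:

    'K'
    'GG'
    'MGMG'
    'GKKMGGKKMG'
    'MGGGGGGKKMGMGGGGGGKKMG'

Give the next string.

GKKMGMGMGMGMGMGGGGGGKKMGGKKMGMGMGMGMGMGGGGGGKKMG

φ(MGGGGGGKKMGMGGGGGGKKMG) expands symbol-by-symbol to GKK MG MG MG MG MG MG GG GG GKK MG GKK MG MG MG MG MG MG GG GG GKK MG; joining the 22 pieces gives the next term.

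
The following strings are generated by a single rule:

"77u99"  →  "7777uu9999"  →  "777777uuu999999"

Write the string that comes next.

77777777uuuu99999999

Term n consists of 2n 7's, followed by n u's, followed by 2n 9's (n = 1, 2, …).
At n = 4 the blocks have lengths 8, 4, 8.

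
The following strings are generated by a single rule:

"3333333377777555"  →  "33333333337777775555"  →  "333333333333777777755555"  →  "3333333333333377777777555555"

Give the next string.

33333333333333337777777775555555

Reading off run lengths: 3 runs 8, 10, 12, 14; 7 runs 5, 6, 7, 8; 5 runs 3, 4, 5, 6 — each is linear in n, where the shown terms are n = 3, 4, 5, 6.
At n = 7 the blocks have lengths 16, 9, 7.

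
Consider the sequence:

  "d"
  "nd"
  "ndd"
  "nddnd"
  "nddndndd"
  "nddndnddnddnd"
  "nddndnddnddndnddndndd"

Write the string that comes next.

nddndnddnddndnddndnddnddndnddnddnd

From term 3 onward, concatenate the last term with the second-to-last: nd·d = ndd, ndd·nd = nddnd, …
So term 8 is nddndnddnddndnddndndd·nddndnddnddnd.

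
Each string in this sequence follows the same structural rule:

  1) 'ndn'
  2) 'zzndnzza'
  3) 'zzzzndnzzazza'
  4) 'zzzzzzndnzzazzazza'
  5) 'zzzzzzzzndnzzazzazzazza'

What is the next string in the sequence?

zzzzzzzzzzndnzzazzazzazzazza

Every step adds zz to the front and zza to the end of the previous string.
So the next term is zz·zzzzzzzzndnzzazzazzazza·zza.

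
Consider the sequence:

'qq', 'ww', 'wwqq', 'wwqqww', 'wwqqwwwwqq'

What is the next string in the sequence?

wwqqwwwwqqwwqqww

From term 3 onward, concatenate the last term with the second-to-last: ww·qq = wwqq, wwqq·ww = wwqqww, …
The next term joins wwqqwwwwqq and wwqqww.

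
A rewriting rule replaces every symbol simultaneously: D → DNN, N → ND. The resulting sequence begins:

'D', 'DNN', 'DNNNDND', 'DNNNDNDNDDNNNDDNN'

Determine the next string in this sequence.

DNNNDNDNDDNNNDDNNNDDNNDNNNDNDNDDNNDNNNDND

Applying the rule to each of the 17 symbols of DNNNDNDNDDNNNDDNN gives the pieces DNN ND ND ND DNN ND DNN ND DNN DNN ND ND ND DNN DNN ND ND, which concatenate to the answer.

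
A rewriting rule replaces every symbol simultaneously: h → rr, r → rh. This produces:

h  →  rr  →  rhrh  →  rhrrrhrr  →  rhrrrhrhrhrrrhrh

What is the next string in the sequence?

rhrrrhrhrhrrrhrrrhrrrhrhrhrrrhrr

Applying the rule to each of the 16 symbols of rhrrrhrhrhrrrhrh gives the pieces rh rr rh rh rh rr rh rr rh rr rh rh rh rr rh rr, which concatenate to the answer.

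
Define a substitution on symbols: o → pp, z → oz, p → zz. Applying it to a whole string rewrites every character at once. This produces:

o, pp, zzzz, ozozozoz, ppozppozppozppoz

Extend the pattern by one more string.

zzzzppozzzzzppozzzzzppozzzzzppoz

Applying the rule to each of the 16 symbols of ppozppozppozppoz gives the pieces zz zz pp oz zz zz pp oz zz zz pp oz zz zz pp oz, which concatenate to the answer.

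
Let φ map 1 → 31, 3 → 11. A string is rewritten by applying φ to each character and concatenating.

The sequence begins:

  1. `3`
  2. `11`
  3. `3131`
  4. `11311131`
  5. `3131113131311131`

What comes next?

11311131313111311131113131311131

Applying the rule to each of the 16 symbols of 3131113131311131 gives the pieces 11 31 11 31 31 31 11 31 11 31 11 31 31 31 11 31, which concatenate to the answer.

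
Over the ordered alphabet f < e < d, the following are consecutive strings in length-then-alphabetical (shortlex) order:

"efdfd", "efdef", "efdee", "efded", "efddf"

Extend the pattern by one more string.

efdde

Find the rightmost character of efddf below d, bump it to the next letter, and reset everything to its right to f.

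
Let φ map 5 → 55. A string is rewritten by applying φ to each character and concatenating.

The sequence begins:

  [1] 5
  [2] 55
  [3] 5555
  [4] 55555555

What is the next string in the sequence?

Apply φ to 55555555 symbol by symbol: 5→55, 5→55, 5→55, 5→55, 5→55, 5→55, 5→55, 5→55; joined: 55 55 55 55 55 55 55 55.

5555555555555555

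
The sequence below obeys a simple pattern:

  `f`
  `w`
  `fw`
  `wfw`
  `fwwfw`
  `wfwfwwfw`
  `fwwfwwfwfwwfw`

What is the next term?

This is a Fibonacci-style word recurrence s(k) = s(k−2)·s(k−1): e.g. f·w = fw.
Continuing: wfwfwwfw · fwwfwwfwfwwfw gives term 8.

wfwfwwfwfwwfwwfwfwwfw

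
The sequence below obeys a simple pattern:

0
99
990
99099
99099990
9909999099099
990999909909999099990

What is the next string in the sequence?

This is a Fibonacci-style word recurrence s(k) = s(k−1)·s(k−2): e.g. 99·0 = 990.
The next term joins 990999909909999099990 and 9909999099099.

9909999099099990999909909999099099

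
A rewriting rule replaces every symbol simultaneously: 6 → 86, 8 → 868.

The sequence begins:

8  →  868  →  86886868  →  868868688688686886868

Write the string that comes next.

Rewriting the 21 symbols of 868868688688686886868 one by one yields 868 86 868 868 86 868 86 868 868 86 868 868 86 868 86 868 868 86 868 86 868; concatenated:

8688686886886868868688688686886886868868688688686886868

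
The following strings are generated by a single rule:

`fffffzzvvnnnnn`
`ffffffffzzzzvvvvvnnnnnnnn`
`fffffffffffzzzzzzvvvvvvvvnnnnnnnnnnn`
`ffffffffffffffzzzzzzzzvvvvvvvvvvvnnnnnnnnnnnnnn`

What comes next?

fffffffffffffffffzzzzzzzzzzvvvvvvvvvvvvvvnnnnnnnnnnnnnnnnn

Term n consists of 3n+2 f's, followed by 2n z's, followed by 3n-1 v's, followed by 3n+2 n's (n = 1, 2, …).
For the next term, n = 5, so the run lengths are 17, 10, 14, 17.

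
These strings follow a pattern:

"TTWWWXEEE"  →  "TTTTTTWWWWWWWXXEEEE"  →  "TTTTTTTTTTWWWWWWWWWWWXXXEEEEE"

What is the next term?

TTTTTTTTTTTTTTWWWWWWWWWWWWWWWXXXXEEEEEE

The n-th term is 4n-2 T's then 4n-1 W's then n X's then n+2 E's (n = 1, 2, …).
At n = 4 the blocks have lengths 14, 15, 4, 6.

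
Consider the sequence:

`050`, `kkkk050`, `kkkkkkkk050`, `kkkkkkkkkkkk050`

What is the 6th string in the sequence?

kkkkkkkkkkkkkkkkkkkk050

The strings grow by a fixed prefix kkkk each time.
From kkkkkkkkkkkk050, 2 further steps: kkkkkkkkkkkk050 → kkkkkkkkkkkkkkkk050 → (answer).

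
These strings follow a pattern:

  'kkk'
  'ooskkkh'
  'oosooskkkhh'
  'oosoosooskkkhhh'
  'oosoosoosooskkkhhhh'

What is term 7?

Each term wraps the previous one in oos on the left and h on the right.
From oosoosoosooskkkhhhh, 2 further steps: oosoosoosooskkkhhhh → oosoosoosoosooskkkhhhhh → (answer).

oosoosoosoosoosooskkkhhhhhh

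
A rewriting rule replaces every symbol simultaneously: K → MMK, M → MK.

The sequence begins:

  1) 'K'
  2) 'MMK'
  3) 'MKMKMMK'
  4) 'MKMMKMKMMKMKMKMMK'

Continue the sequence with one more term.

Rewriting the 17 symbols of MKMMKMKMMKMKMKMMK one by one yields MK MMK MK MK MMK MK MMK MK MK MMK MK MMK MK MMK MK MK MMK; concatenated:

MKMMKMKMKMMKMKMMKMKMKMMKMKMMKMKMMKMKMKMMK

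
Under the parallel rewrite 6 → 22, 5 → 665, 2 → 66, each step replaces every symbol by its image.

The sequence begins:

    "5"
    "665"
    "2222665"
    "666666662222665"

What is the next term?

Applying the rule to each of the 15 symbols of 666666662222665 gives the pieces 22 22 22 22 22 22 22 22 66 66 66 66 22 22 665, which concatenate to the answer.

2222222222222222666666662222665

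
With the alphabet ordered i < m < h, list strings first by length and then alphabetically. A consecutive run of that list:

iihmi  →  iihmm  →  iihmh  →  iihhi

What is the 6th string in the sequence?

iihhh

Stepping forward 2 times from iihhi: iihhi → iihhm, then the target.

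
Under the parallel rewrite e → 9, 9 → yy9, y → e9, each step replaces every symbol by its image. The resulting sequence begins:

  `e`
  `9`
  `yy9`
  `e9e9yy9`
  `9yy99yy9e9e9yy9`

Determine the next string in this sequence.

yy9e9e9yy9yy9e9e9yy99yy99yy9e9e9yy9

φ(9yy99yy9e9e9yy9) expands symbol-by-symbol to yy9 e9 e9 yy9 yy9 e9 e9 yy9 9 yy9 9 yy9 e9 e9 yy9; joining the 15 pieces gives the next term.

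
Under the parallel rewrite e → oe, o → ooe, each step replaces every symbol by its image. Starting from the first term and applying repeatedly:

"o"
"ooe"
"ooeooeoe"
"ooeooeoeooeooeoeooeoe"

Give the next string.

ooeooeoeooeooeoeooeoeooeooeoeooeooeoeooeoeooeooeoeooeoe

Applying the rule to each of the 21 symbols of ooeooeoeooeooeoeooeoe gives the pieces ooe ooe oe ooe ooe oe ooe oe ooe ooe oe ooe ooe oe ooe oe ooe ooe oe ooe oe, which concatenate to the answer.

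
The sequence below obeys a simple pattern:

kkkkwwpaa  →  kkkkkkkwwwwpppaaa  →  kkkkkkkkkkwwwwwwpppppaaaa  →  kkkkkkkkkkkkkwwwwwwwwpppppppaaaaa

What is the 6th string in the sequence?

Each string has the form k^{3n+1} w^{2n} p^{2n-1} a^{n+1} (n = 1, 2, …).
Setting n = 6 gives 19, 12, 11, 7 characters in each block.

kkkkkkkkkkkkkkkkkkkwwwwwwwwwwwwpppppppppppaaaaaaa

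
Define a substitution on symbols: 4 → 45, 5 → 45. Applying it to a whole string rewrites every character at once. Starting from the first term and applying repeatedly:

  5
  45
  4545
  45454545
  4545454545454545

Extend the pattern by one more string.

φ(4545454545454545) expands symbol-by-symbol to 45 45 45 45 45 45 45 45 45 45 45 45 45 45 45 45; joining the 16 pieces gives the next term.

45454545454545454545454545454545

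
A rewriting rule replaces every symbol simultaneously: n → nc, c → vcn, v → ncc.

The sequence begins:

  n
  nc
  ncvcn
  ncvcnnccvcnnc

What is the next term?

φ(ncvcnnccvcnnc) expands symbol-by-symbol to nc vcn ncc vcn nc nc vcn vcn ncc vcn nc nc vcn; joining the 13 pieces gives the next term.

ncvcnnccvcnncncvcnvcnnccvcnncncvcn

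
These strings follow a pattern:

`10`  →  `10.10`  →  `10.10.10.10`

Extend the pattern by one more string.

Every step duplicates the string with '.' between the halves.
So the next term is two copies of 10.10.10.10 with '.' between the halves.

10.10.10.10.10.10.10.10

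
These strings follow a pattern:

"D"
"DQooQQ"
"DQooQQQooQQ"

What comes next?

Each term is the previous one with QooQQ appended.
Applying this once more to DQooQQQooQQ:

DQooQQQooQQQooQQ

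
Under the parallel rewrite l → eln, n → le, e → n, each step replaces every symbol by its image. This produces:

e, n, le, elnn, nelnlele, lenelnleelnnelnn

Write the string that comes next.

Rewriting the 16 symbols of lenelnleelnnelnn one by one yields eln n le n eln le eln n n eln le le n eln le le; concatenated:

elnnlenelnleelnnnelnlelenelnlele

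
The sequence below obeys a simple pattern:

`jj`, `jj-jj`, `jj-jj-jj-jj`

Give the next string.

jj-jj-jj-jj-jj-jj-jj-jj

s(k+1) = s(k)·-·s(k) — each term doubles the last with '-' between the halves.
One more doubling of jj-jj-jj-jj gives the answer.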